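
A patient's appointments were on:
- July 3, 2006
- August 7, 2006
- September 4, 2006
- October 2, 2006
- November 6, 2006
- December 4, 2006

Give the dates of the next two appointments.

These are Mondays at 28- or 35-day spacing (35, 28, 28, 35, 28).
The pattern: 1st Monday of the month.
January 2007 — 1st Monday is January 1, 2007.
February 2007 — 1st Monday is February 5, 2007.

January 1, 2007; February 5, 2007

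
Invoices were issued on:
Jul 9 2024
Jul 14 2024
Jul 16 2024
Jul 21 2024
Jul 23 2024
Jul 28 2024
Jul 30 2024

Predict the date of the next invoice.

Aug 4 2024

Gaps: 5, 2, 5, 2, 5, 2 days — not constant, but cyclic with period 2.
The events fall on every Tuesday and Sunday.
Next Sunday: Aug 4 2024.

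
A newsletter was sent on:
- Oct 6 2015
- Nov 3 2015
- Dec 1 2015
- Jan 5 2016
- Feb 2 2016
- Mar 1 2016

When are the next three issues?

Apr 5 2016, May 3 2016, Jun 7 2016

All dates are Tuesdays, 28, 28, 35, 28, 28 days apart.
Specifically, the 1st Tuesday of each month.
1st Tuesday of April 2016: Apr 5 2016.
1st Tuesday of May 2016: May 3 2016.
1st Tuesday of June 2016: Jun 7 2016.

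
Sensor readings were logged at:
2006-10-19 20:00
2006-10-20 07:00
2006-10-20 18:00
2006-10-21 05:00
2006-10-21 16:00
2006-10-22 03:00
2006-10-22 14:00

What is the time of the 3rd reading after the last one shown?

2006-10-23 23:00

Spacing: 11, 11, 11, 11, 11, 11 h — constant 11 h.
2006-10-22 14:00 + 11 h = 2006-10-23 01:00.
2006-10-23 01:00 + 11 h = 2006-10-23 12:00.
2006-10-23 12:00 + 11 h = 2006-10-23 23:00.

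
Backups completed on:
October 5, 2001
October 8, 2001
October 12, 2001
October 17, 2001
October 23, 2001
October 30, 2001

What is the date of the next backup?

November 7, 2001

The spacing grows by 1 each time: 3, 4, 5, 6, 7 days.
Next gap: 8 days. October 30, 2001 + 8 days = November 7, 2001.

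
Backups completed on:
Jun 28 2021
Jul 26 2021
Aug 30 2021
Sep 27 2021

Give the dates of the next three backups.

Oct 25 2021, Nov 29 2021, Dec 27 2021

Every date is a Monday; gaps 28, 35, 28 days.
Each is the last Monday of its month (at least one falls on the 29th or later, ruling out '4th Monday').
October 2021 ends with Monday Oct 25 2021.
November 2021 ends with Monday Nov 29 2021.
December 2021 ends with Monday Dec 27 2021.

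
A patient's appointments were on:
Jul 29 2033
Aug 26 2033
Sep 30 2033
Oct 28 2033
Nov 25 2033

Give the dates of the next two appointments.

Dec 30 2033, Jan 27 2034

Every date is a Friday; gaps 28, 35, 28, 28 days.
Each is the last Friday of its month (at least one falls on the 29th or later, ruling out '4th Friday').
Last Friday of December 2033: Dec 30 2033.
January 2034 ends with Friday Jan 27 2034.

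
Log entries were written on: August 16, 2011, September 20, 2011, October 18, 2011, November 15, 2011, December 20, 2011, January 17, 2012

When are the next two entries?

Gaps: 35, 28, 28, 35, 28 days — a mix of 28 and 35. Every date is a Tuesday.
Each is the 3rd Tuesday of its month.
February 2012 — 3rd Tuesday is February 21, 2012.
3rd Tuesday of March 2012: March 20, 2012.

February 21, 2012; March 20, 2012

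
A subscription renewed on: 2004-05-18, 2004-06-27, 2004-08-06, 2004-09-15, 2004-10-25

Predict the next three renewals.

Every event comes 40 days after the last (40, 40, 40, 40).
2004-10-25 + 40 days = 2004-12-04.
2004-12-04 + 40 days = 2005-01-13.
2005-01-13 + 40 days = 2005-02-22.

2004-12-04, 2005-01-13, 2005-02-22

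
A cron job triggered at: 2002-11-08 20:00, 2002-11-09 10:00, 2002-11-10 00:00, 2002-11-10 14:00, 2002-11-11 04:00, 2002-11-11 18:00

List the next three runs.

The interval is a steady 14 hours (14, 14, 14, 14, 14).
2002-11-11 18:00 + 14 h = 2002-11-12 08:00.
2002-11-12 08:00 + 14 h = 2002-11-12 22:00.
2002-11-12 22:00 + 14 h = 2002-11-13 12:00.

2002-11-12 08:00, 2002-11-12 22:00, 2002-11-13 12:00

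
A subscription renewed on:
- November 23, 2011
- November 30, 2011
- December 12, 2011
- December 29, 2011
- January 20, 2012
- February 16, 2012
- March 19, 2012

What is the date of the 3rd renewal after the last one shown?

July 23, 2012

Intervals are 7, 12, 17, 22, 27, 32 days — an arithmetic progression with common difference 5.
Next gap: 37 days. March 19, 2012 + 37 days = April 25, 2012.
Next gap: 42 days. April 25, 2012 + 42 days = June 6, 2012.
Next gap: 47 days. June 6, 2012 + 47 days = July 23, 2012.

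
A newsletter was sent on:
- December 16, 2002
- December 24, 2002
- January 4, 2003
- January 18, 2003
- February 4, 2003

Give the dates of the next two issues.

Gaps: 8, 11, 14, 17 days — each gap is 3 larger than the previous one.
Next gap: 20 days. February 4, 2003 + 20 days = February 24, 2003.
Next gap: 23 days. February 24, 2003 + 23 days = March 19, 2003.

February 24, 2003; March 19, 2003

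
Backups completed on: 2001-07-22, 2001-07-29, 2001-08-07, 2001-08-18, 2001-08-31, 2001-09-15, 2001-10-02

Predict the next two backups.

Intervals are 7, 9, 11, 13, 15, 17 days — an arithmetic progression with common difference 2.
Next gap: 19 days. 2001-10-02 + 19 days = 2001-10-21.
Next gap: 21 days. 2001-10-21 + 21 days = 2001-11-11.

2001-10-21, 2001-11-11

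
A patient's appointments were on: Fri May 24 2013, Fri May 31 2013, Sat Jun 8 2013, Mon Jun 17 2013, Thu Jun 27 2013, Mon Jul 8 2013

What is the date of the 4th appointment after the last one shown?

Intervals are 7, 8, 9, 10, 11 days — an arithmetic progression with common difference 1.
Next gap: 12 days. Mon Jul 8 2013 + 12 days = Sat Jul 20 2013.
Next gap: 13 days. Sat Jul 20 2013 + 13 days = Fri Aug 2 2013.
Next gap: 14 days. Fri Aug 2 2013 + 14 days = Fri Aug 16 2013.
Next gap: 15 days. Fri Aug 16 2013 + 15 days = Sat Aug 31 2013.

Sat Aug 31 2013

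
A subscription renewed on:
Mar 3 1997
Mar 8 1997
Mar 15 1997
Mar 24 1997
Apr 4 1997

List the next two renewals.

Apr 17 1997, May 2 1997

Gaps: 5, 7, 9, 11 days — each gap is 2 larger than the previous one.
Next gap: 13 days. Apr 4 1997 + 13 days = Apr 17 1997.
Next gap: 15 days. Apr 17 1997 + 15 days = May 2 1997.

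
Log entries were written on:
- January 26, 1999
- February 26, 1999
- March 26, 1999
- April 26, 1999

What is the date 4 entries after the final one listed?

Each date is the 26th; the gaps (31, 28, 31) track the month lengths.
The rule is the 26th of each month.
Next: May 1999 → May 26, 1999.
Next: June 1999 → June 26, 1999.
Next: July 1999 → July 26, 1999.
Next: August 1999 → August 26, 1999.

August 26, 1999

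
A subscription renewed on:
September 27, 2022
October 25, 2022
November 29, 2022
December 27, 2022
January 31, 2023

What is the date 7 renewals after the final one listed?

August 29, 2023

These are Tuesdays with 28, 35, 28, 35-day gaps.
Each is the final Tuesday of its month — November 29, 2022 is past the 28th, so '4th Tuesday' doesn't fit.
February 2023 ends with Tuesday February 28, 2023.
March 2023 ends with Tuesday March 28, 2023.
Last Tuesday of April 2023: April 25, 2023.
May 2023 ends with Tuesday May 30, 2023.
June 2023 ends with Tuesday June 27, 2023.
Last Tuesday of July 2023: July 25, 2023.
Last Tuesday of August 2023: August 29, 2023.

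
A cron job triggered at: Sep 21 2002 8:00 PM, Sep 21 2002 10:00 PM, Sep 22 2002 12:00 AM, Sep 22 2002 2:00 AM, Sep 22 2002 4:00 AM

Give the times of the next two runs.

The interval is a steady 2 hours (2, 2, 2, 2).
Sep 22 2002 4:00 AM + 2 h = Sep 22 2002 6:00 AM.
Sep 22 2002 6:00 AM + 2 h = Sep 22 2002 8:00 AM.

Sep 22 2002 6:00 AM, Sep 22 2002 8:00 AM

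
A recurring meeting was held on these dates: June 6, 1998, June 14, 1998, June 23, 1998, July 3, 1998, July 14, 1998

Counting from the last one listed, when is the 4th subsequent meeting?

The spacing grows by 1 each time: 8, 9, 10, 11 days.
Next gap: 12 days. July 14, 1998 + 12 days = July 26, 1998.
Next gap: 13 days. July 26, 1998 + 13 days = August 8, 1998.
Next gap: 14 days. August 8, 1998 + 14 days = August 22, 1998.
Next gap: 15 days. August 22, 1998 + 15 days = September 6, 1998.

September 6, 1998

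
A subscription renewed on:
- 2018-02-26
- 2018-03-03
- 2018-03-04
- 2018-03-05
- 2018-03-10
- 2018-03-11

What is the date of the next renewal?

2018-03-12

Gaps: 5, 1, 1, 5, 1 days — not constant, but cyclic with period 3.
The events fall on every Monday, Saturday and Sunday.
The following Monday is 2018-03-12.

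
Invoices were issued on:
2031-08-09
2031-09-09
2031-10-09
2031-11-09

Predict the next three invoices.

Each date is the 9th; the gaps (31, 30, 31) track the month lengths.
The rule is the 9th of each month.
December 2031: 2031-12-09.
January 2032: 2032-01-09.
Next: February 2032 → 2032-02-09.

2031-12-09, 2032-01-09, 2032-02-09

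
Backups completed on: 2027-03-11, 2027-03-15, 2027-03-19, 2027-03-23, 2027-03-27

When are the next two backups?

The spacing is 4, 4, 4, 4 days — always 4 days.
2027-03-27 + 4 days = 2027-03-31.
2027-03-31 + 4 days = 2027-04-04.

2027-03-31, 2027-04-04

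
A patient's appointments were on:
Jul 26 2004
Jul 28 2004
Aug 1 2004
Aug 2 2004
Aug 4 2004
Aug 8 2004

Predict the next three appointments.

Gaps: 2, 4, 1, 2, 4 days — not constant, but cyclic with period 3.
The events fall on every Monday, Wednesday and Sunday.
The following Monday is Aug 9 2004.
Next Wednesday: Aug 11 2004.
The following Sunday is Aug 15 2004.

Aug 9 2004, Aug 11 2004, Aug 15 2004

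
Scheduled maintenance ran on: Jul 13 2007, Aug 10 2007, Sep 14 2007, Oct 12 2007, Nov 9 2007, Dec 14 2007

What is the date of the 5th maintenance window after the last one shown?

May 9 2008

These are Fridays at 28- or 35-day spacing (28, 35, 28, 28, 35).
The pattern: 2nd Friday of the month.
2nd Friday of January 2008: Jan 11 2008.
February 2008 — 2nd Friday is Feb 8 2008.
2nd Friday of March 2008: Mar 14 2008.
April 2008 — 2nd Friday is Apr 11 2008.
2nd Friday of May 2008: May 9 2008.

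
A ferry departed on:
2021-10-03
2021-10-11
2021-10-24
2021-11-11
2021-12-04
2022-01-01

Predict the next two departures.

2022-02-03, 2022-03-13

The spacing grows by 5 each time: 8, 13, 18, 23, 28 days.
Next gap: 33 days. 2022-01-01 + 33 days = 2022-02-03.
Next gap: 38 days. 2022-02-03 + 38 days = 2022-03-13.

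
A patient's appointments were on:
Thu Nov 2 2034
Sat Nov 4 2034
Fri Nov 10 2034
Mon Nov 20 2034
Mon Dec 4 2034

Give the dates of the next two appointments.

Fri Dec 22 2034, Sat Jan 13 2035

Gaps: 2, 6, 10, 14 days — each gap is 4 larger than the previous one.
Next gap: 18 days. Mon Dec 4 2034 + 18 days = Fri Dec 22 2034.
Next gap: 22 days. Fri Dec 22 2034 + 22 days = Sat Jan 13 2035.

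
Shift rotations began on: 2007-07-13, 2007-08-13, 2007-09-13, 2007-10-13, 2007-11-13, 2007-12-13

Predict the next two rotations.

Each date is the 13th; the gaps (31, 31, 30, 31, 30) track the month lengths.
The rule is the 13th of each month.
January 2008: 2008-01-13.
February 2008: 2008-02-13.

2008-01-13, 2008-02-13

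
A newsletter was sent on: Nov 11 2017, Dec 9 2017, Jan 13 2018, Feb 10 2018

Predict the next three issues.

Mar 10 2018, Apr 14 2018, May 12 2018

These are Saturdays at 28- or 35-day spacing (28, 35, 28).
The pattern: 2nd Saturday of the month.
March 2018 — 2nd Saturday is Mar 10 2018.
April 2018 — 2nd Saturday is Apr 14 2018.
May 2018 — 2nd Saturday is May 12 2018.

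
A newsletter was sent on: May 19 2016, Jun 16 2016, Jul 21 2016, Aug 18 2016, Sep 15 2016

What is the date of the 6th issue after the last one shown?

These are Thursdays at 28- or 35-day spacing (28, 35, 28, 28).
The pattern: 3rd Thursday of the month.
3rd Thursday of October 2016: Oct 20 2016.
3rd Thursday of November 2016: Nov 17 2016.
December 2016 — 3rd Thursday is Dec 15 2016.
January 2017 — 3rd Thursday is Jan 19 2017.
3rd Thursday of February 2017: Feb 16 2017.
3rd Thursday of March 2017: Mar 16 2017.

Mar 16 2017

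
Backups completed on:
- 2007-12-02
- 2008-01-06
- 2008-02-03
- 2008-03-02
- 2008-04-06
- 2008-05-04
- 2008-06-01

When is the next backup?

Gaps: 35, 28, 28, 35, 28, 28 days — a mix of 28 and 35. Every date is a Sunday.
Each is the 1st Sunday of its month.
July 2008 — 1st Sunday is 2008-07-06.

2008-07-06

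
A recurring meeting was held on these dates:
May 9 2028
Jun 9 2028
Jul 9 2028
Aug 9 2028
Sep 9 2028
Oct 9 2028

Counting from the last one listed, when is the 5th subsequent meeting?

Mar 9 2029

The day-of-month is always 9 (31, 30, 31, 31, 30 days between events).
So this recurs on the 9th of each month.
November 2028: Nov 9 2028.
December 2028: Dec 9 2028.
Next: January 2029 → Jan 9 2029.
February 2029: Feb 9 2029.
March 2029: Mar 9 2029.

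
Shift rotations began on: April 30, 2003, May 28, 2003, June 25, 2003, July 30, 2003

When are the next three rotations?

All Wednesdays; the gaps (28, 28, 35) vary with month length.
This is the last Wednesday of each month.
August 2003 ends with Wednesday August 27, 2003.
Last Wednesday of September 2003: September 24, 2003.
Last Wednesday of October 2003: October 29, 2003.

August 27, 2003; September 24, 2003; October 29, 2003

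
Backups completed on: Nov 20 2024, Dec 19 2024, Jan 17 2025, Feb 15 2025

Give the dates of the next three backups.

Mar 16 2025, Apr 14 2025, May 13 2025

The spacing is 29, 29, 29 days — always 29 days.
Feb 15 2025 + 29 days = Mar 16 2025.
Mar 16 2025 + 29 days = Apr 14 2025.
Apr 14 2025 + 29 days = May 13 2025.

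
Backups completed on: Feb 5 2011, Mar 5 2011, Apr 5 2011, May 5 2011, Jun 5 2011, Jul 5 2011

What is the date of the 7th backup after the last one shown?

Feb 5 2012

The day-of-month is always 5 (28, 31, 30, 31, 30 days between events).
So this recurs on the 5th of each month.
Next: August 2011 → Aug 5 2011.
Next: September 2011 → Sep 5 2011.
October 2011: Oct 5 2011.
November 2011: Nov 5 2011.
Next: December 2011 → Dec 5 2011.
January 2012: Jan 5 2012.
February 2012: Feb 5 2012.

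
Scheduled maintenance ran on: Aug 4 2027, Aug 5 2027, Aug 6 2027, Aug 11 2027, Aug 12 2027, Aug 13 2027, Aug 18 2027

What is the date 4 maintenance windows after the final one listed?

Every event lands on a Wednesday or Thursday or Friday (gaps cycle 1, 1, 5, 1, 1, 5).
So the schedule is: every Wednesday, Thursday and Friday.
The following Thursday is Aug 19 2027.
The following Friday is Aug 20 2027.
The following Wednesday is Aug 25 2027.
The following Thursday is Aug 26 2027.

Aug 26 2027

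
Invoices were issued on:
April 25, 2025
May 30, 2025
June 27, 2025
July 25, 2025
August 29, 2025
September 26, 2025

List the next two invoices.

October 31, 2025; November 28, 2025

These are Fridays with 35, 28, 28, 35, 28-day gaps.
Each is the final Friday of its month — May 30, 2025 is past the 28th, so '4th Friday' doesn't fit.
October 2025 ends with Friday October 31, 2025.
November 2025 ends with Friday November 28, 2025.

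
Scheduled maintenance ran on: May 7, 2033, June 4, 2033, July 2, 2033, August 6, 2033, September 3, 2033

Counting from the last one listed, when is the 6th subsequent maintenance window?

Gaps: 28, 28, 35, 28 days — a mix of 28 and 35. Every date is a Saturday.
Each is the 1st Saturday of its month.
1st Saturday of October 2033: October 1, 2033.
1st Saturday of November 2033: November 5, 2033.
1st Saturday of December 2033: December 3, 2033.
1st Saturday of January 2034: January 7, 2034.
February 2034 — 1st Saturday is February 4, 2034.
March 2034 — 1st Saturday is March 4, 2034.

March 4, 2034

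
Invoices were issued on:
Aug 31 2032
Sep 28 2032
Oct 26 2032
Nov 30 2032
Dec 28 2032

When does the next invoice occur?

All Tuesdays; the gaps (28, 28, 35, 28) vary with month length.
This is the last Tuesday of each month.
Last Tuesday of January 2033: Jan 25 2033.

Jan 25 2033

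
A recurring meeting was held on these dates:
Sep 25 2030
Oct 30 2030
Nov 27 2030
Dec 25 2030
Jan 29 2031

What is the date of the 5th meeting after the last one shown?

Jun 25 2031

All Wednesdays; the gaps (35, 28, 28, 35) vary with month length.
This is the last Wednesday of each month.
February 2031 ends with Wednesday Feb 26 2031.
March 2031 ends with Wednesday Mar 26 2031.
Last Wednesday of April 2031: Apr 30 2031.
May 2031 ends with Wednesday May 28 2031.
Last Wednesday of June 2031: Jun 25 2031.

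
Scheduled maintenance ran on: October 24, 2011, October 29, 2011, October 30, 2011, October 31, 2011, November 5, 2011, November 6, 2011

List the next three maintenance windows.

The gap pattern 5, 1, 1, 5, 1 repeats every 3 events.
These are the Mondays, Saturdays and Sundays of each week.
Next Monday: November 7, 2011.
The following Saturday is November 12, 2011.
Next Sunday: November 13, 2011.

November 7, 2011; November 12, 2011; November 13, 2011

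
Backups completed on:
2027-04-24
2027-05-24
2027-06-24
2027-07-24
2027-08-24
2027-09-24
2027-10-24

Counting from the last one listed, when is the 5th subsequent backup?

Each date is the 24th; the gaps (30, 31, 30, 31, 31, 30) track the month lengths.
The rule is the 24th of each month.
November 2027: 2027-11-24.
December 2027: 2027-12-24.
January 2028: 2028-01-24.
Next: February 2028 → 2028-02-24.
March 2028: 2028-03-24.

2028-03-24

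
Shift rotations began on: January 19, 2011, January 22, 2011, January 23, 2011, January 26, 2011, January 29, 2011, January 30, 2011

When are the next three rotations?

Gaps: 3, 1, 3, 3, 1 days — not constant, but cyclic with period 3.
The events fall on every Wednesday, Saturday and Sunday.
The following Wednesday is February 2, 2011.
Next Saturday: February 5, 2011.
The following Sunday is February 6, 2011.

February 2, 2011; February 5, 2011; February 6, 2011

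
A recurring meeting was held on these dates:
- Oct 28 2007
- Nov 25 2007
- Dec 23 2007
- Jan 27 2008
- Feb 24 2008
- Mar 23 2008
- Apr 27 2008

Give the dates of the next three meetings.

Gaps: 28, 28, 35, 28, 28, 35 days — a mix of 28 and 35. Every date is a Sunday.
Each is the 4th Sunday of its month.
4th Sunday of May 2008: May 25 2008.
June 2008 — 4th Sunday is Jun 22 2008.
July 2008 — 4th Sunday is Jul 27 2008.

May 25 2008, Jun 22 2008, Jul 27 2008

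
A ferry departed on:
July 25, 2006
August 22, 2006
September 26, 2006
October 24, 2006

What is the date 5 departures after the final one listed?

These are Tuesdays at 28- or 35-day spacing (28, 35, 28).
The pattern: 4th Tuesday of the month.
November 2006 — 4th Tuesday is November 28, 2006.
December 2006 — 4th Tuesday is December 26, 2006.
4th Tuesday of January 2007: January 23, 2007.
February 2007 — 4th Tuesday is February 27, 2007.
4th Tuesday of March 2007: March 27, 2007.

March 27, 2007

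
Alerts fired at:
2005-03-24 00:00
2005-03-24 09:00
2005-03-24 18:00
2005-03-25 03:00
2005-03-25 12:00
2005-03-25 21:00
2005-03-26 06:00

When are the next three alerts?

2005-03-26 15:00, 2005-03-27 00:00, 2005-03-27 09:00

Gaps: 9, 9, 9, 9, 9, 9 hours — each event is 9 hours after the previous one.
2005-03-26 06:00 + 9 h = 2005-03-26 15:00.
2005-03-26 15:00 + 9 h = 2005-03-27 00:00.
2005-03-27 00:00 + 9 h = 2005-03-27 09:00.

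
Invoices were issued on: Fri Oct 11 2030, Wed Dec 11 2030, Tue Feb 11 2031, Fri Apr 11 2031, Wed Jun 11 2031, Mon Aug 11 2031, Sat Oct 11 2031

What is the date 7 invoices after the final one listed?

Sat Dec 11 2032

Gaps: 61, 62, 59, 61, 61, 61 days — not constant. Every event is on the 11th of the month.
Pattern: the 11th of every 2 months.
December 2031: Thu Dec 11 2031.
Next: February 2032 → Wed Feb 11 2032.
April 2032: Sun Apr 11 2032.
June 2032: Fri Jun 11 2032.
August 2032: Wed Aug 11 2032.
Next: October 2032 → Mon Oct 11 2032.
Next: December 2032 → Sat Dec 11 2032.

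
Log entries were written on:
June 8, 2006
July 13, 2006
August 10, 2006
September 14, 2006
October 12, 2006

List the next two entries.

November 9, 2006; December 14, 2006

All dates are Thursdays, 35, 28, 35, 28 days apart.
Specifically, the 2nd Thursday of each month.
November 2006 — 2nd Thursday is November 9, 2006.
2nd Thursday of December 2006: December 14, 2006.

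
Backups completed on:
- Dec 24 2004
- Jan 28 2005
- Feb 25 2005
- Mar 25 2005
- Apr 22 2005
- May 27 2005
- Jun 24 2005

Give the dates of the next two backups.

Jul 22 2005, Aug 26 2005

All dates are Fridays, 35, 28, 28, 28, 35, 28 days apart.
Specifically, the 4th Friday of each month.
July 2005 — 4th Friday is Jul 22 2005.
August 2005 — 4th Friday is Aug 26 2005.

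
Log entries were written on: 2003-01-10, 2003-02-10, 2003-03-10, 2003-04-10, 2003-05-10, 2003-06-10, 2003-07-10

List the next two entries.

2003-08-10, 2003-09-10

Each date is the 10th; the gaps (31, 28, 31, 30, 31, 30) track the month lengths.
The rule is the 10th of each month.
Next: August 2003 → 2003-08-10.
September 2003: 2003-09-10.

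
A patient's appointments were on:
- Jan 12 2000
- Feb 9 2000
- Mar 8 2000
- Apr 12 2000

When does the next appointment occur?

May 10 2000

Gaps: 28, 28, 35 days — a mix of 28 and 35. Every date is a Wednesday.
Each is the 2nd Wednesday of its month.
May 2000 — 2nd Wednesday is May 10 2000.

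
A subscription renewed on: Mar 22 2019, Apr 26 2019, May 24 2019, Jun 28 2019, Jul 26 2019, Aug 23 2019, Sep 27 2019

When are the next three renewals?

All dates are Fridays, 35, 28, 35, 28, 28, 35 days apart.
Specifically, the 4th Friday of each month.
4th Friday of October 2019: Oct 25 2019.
November 2019 — 4th Friday is Nov 22 2019.
December 2019 — 4th Friday is Dec 27 2019.

Oct 25 2019, Nov 22 2019, Dec 27 2019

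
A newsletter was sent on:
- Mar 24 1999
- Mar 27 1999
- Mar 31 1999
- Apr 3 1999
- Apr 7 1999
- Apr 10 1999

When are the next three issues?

Every event lands on a Wednesday or Saturday (gaps cycle 3, 4, 3, 4, 3).
So the schedule is: every Wednesday and Saturday.
Next Wednesday: Apr 14 1999.
The following Saturday is Apr 17 1999.
The following Wednesday is Apr 21 1999.

Apr 14 1999, Apr 17 1999, Apr 21 1999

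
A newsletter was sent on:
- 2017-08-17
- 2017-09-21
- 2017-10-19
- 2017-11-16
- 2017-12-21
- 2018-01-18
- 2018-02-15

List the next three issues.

2018-03-15, 2018-04-19, 2018-05-17

These are Thursdays at 28- or 35-day spacing (35, 28, 28, 35, 28, 28).
The pattern: 3rd Thursday of the month.
3rd Thursday of March 2018: 2018-03-15.
April 2018 — 3rd Thursday is 2018-04-19.
3rd Thursday of May 2018: 2018-05-17.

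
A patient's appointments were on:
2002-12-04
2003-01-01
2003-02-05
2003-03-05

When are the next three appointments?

2003-04-02, 2003-05-07, 2003-06-04

All dates are Wednesdays, 28, 35, 28 days apart.
Specifically, the 1st Wednesday of each month.
April 2003 — 1st Wednesday is 2003-04-02.
May 2003 — 1st Wednesday is 2003-05-07.
June 2003 — 1st Wednesday is 2003-06-04.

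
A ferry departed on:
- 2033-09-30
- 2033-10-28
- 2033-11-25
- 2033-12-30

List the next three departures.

Every date is a Friday; gaps 28, 28, 35 days.
Each is the last Friday of its month (at least one falls on the 29th or later, ruling out '4th Friday').
January 2034 ends with Friday 2034-01-27.
February 2034 ends with Friday 2034-02-24.
March 2034 ends with Friday 2034-03-31.

2034-01-27, 2034-02-24, 2034-03-31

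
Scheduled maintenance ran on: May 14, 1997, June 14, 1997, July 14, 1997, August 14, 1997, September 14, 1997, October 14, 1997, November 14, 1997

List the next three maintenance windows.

December 14, 1997; January 14, 1998; February 14, 1998

Each date is the 14th; the gaps (31, 30, 31, 31, 30, 31) track the month lengths.
The rule is the 14th of each month.
December 1997: December 14, 1997.
January 1998: January 14, 1998.
Next: February 1998 → February 14, 1998.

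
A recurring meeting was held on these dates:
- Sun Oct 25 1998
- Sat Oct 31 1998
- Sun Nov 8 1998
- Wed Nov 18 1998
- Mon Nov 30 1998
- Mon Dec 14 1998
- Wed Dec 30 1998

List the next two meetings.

Sun Jan 17 1999, Sat Feb 6 1999

Intervals are 6, 8, 10, 12, 14, 16 days — an arithmetic progression with common difference 2.
Next gap: 18 days. Wed Dec 30 1998 + 18 days = Sun Jan 17 1999.
Next gap: 20 days. Sun Jan 17 1999 + 20 days = Sat Feb 6 1999.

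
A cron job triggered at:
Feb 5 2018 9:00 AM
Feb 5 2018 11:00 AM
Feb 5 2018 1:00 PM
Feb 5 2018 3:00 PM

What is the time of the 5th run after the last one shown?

Gaps: 2, 2, 2 hours — each event is 2 hours after the previous one.
Feb 5 2018 3:00 PM + 2 h = Feb 5 2018 5:00 PM.
Feb 5 2018 5:00 PM + 2 h = Feb 5 2018 7:00 PM.
Feb 5 2018 7:00 PM + 2 h = Feb 5 2018 9:00 PM.
Feb 5 2018 9:00 PM + 2 h = Feb 5 2018 11:00 PM.
Feb 5 2018 11:00 PM + 2 h = Feb 6 2018 1:00 AM.

Feb 6 2018 1:00 AM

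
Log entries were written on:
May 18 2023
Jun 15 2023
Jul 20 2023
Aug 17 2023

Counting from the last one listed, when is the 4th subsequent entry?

Dec 21 2023

Gaps: 28, 35, 28 days — a mix of 28 and 35. Every date is a Thursday.
Each is the 3rd Thursday of its month.
3rd Thursday of September 2023: Sep 21 2023.
3rd Thursday of October 2023: Oct 19 2023.
November 2023 — 3rd Thursday is Nov 16 2023.
3rd Thursday of December 2023: Dec 21 2023.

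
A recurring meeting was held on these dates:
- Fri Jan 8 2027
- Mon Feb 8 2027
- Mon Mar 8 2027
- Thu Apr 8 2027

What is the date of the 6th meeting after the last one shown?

Fri Oct 8 2027

Each date is the 8th; the gaps (31, 28, 31) track the month lengths.
The rule is the 8th of each month.
Next: May 2027 → Sat May 8 2027.
Next: June 2027 → Tue Jun 8 2027.
July 2027: Thu Jul 8 2027.
Next: August 2027 → Sun Aug 8 2027.
Next: September 2027 → Wed Sep 8 2027.
October 2027: Fri Oct 8 2027.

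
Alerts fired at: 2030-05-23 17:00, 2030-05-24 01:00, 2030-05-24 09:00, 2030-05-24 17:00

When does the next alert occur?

The interval is a steady 8 hours (8, 8, 8).
2030-05-24 17:00 + 8 h = 2030-05-25 01:00.

2030-05-25 01:00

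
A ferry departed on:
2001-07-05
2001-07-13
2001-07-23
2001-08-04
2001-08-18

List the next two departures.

The spacing grows by 2 each time: 8, 10, 12, 14 days.
Next gap: 16 days. 2001-08-18 + 16 days = 2001-09-03.
Next gap: 18 days. 2001-09-03 + 18 days = 2001-09-21.

2001-09-03, 2001-09-21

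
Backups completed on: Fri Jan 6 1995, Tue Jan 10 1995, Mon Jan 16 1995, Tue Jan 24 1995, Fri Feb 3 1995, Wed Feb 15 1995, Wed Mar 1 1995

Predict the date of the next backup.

The spacing grows by 2 each time: 4, 6, 8, 10, 12, 14 days.
Next gap: 16 days. Wed Mar 1 1995 + 16 days = Fri Mar 17 1995.

Fri Mar 17 1995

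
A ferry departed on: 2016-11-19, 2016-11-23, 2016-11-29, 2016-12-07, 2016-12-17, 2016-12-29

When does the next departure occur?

2017-01-12

The spacing grows by 2 each time: 4, 6, 8, 10, 12 days.
Next gap: 14 days. 2016-12-29 + 14 days = 2017-01-12.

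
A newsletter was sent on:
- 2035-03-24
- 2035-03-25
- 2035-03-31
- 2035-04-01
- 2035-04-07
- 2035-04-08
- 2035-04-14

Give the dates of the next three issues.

2035-04-15, 2035-04-21, 2035-04-22

Every event lands on a Saturday or Sunday (gaps cycle 1, 6, 1, 6, 1, 6).
So the schedule is: every Saturday and Sunday.
Next Sunday: 2035-04-15.
Next Saturday: 2035-04-21.
The following Sunday is 2035-04-22.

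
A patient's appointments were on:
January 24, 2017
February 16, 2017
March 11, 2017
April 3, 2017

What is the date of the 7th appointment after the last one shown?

The spacing is 23, 23, 23 days — always 23 days.
April 3, 2017 + 23 days = April 26, 2017.
April 26, 2017 + 23 days = May 19, 2017.
May 19, 2017 + 23 days = June 11, 2017.
June 11, 2017 + 23 days = July 4, 2017.
July 4, 2017 + 23 days = July 27, 2017.
July 27, 2017 + 23 days = August 19, 2017.
August 19, 2017 + 23 days = September 11, 2017.

September 11, 2017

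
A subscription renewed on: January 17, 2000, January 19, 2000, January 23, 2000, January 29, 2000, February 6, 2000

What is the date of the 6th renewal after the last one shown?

May 6, 2000

Gaps: 2, 4, 6, 8 days — each gap is 2 larger than the previous one.
Next gap: 10 days. February 6, 2000 + 10 days = February 16, 2000.
Next gap: 12 days. February 16, 2000 + 12 days = February 28, 2000.
Next gap: 14 days. February 28, 2000 + 14 days = March 13, 2000.
Next gap: 16 days. March 13, 2000 + 16 days = March 29, 2000.
Next gap: 18 days. March 29, 2000 + 18 days = April 16, 2000.
Next gap: 20 days. April 16, 2000 + 20 days = May 6, 2000.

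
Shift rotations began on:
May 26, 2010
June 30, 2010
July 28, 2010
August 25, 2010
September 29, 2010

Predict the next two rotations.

October 27, 2010; November 24, 2010

These are Wednesdays with 35, 28, 28, 35-day gaps.
Each is the final Wednesday of its month — June 30, 2010 is past the 28th, so '4th Wednesday' doesn't fit.
Last Wednesday of October 2010: October 27, 2010.
November 2010 ends with Wednesday November 24, 2010.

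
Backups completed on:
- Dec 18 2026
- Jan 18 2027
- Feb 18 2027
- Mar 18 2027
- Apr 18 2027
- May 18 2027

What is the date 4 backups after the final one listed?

Sep 18 2027

Gaps: 31, 31, 28, 31, 30 days — not constant. Every event is on the 18th of the month.
Pattern: the 18th of each month.
Next: June 2027 → Jun 18 2027.
Next: July 2027 → Jul 18 2027.
August 2027: Aug 18 2027.
Next: September 2027 → Sep 18 2027.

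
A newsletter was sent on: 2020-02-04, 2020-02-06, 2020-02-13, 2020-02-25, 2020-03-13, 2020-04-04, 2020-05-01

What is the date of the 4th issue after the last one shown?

The spacing grows by 5 each time: 2, 7, 12, 17, 22, 27 days.
Next gap: 32 days. 2020-05-01 + 32 days = 2020-06-02.
Next gap: 37 days. 2020-06-02 + 37 days = 2020-07-09.
Next gap: 42 days. 2020-07-09 + 42 days = 2020-08-20.
Next gap: 47 days. 2020-08-20 + 47 days = 2020-10-06.

2020-10-06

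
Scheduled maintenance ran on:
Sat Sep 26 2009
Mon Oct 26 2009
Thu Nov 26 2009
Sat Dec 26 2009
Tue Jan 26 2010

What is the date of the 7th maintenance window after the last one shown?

Thu Aug 26 2010

Each date is the 26th; the gaps (30, 31, 30, 31) track the month lengths.
The rule is the 26th of each month.
February 2010: Fri Feb 26 2010.
March 2010: Fri Mar 26 2010.
Next: April 2010 → Mon Apr 26 2010.
May 2010: Wed May 26 2010.
Next: June 2010 → Sat Jun 26 2010.
Next: July 2010 → Mon Jul 26 2010.
August 2010: Thu Aug 26 2010.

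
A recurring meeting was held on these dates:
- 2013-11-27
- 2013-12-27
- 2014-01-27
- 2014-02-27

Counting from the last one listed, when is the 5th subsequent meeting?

2014-07-27

Gaps: 30, 31, 31 days — not constant. Every event is on the 27th of the month.
Pattern: the 27th of each month.
Next: March 2014 → 2014-03-27.
Next: April 2014 → 2014-04-27.
May 2014: 2014-05-27.
June 2014: 2014-06-27.
Next: July 2014 → 2014-07-27.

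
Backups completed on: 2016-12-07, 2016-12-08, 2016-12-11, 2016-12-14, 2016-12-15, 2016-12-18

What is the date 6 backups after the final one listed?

2017-01-01

Every event lands on a Wednesday or Thursday or Sunday (gaps cycle 1, 3, 3, 1, 3).
So the schedule is: every Wednesday, Thursday and Sunday.
The following Wednesday is 2016-12-21.
Next Thursday: 2016-12-22.
Next Sunday: 2016-12-25.
The following Wednesday is 2016-12-28.
Next Thursday: 2016-12-29.
The following Sunday is 2017-01-01.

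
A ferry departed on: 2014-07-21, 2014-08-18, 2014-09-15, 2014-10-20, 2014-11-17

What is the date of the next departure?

These are Mondays at 28- or 35-day spacing (28, 28, 35, 28).
The pattern: 3rd Monday of the month.
3rd Monday of December 2014: 2014-12-15.

2014-12-15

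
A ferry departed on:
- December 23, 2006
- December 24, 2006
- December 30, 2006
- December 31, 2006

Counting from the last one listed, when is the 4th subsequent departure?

Every event lands on a Saturday or Sunday (gaps cycle 1, 6, 1).
So the schedule is: every Saturday and Sunday.
Next Saturday: January 6, 2007.
Next Sunday: January 7, 2007.
The following Saturday is January 13, 2007.
Next Sunday: January 14, 2007.

January 14, 2007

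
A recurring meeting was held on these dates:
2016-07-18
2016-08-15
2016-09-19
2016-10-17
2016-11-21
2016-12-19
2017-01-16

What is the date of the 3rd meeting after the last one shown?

Gaps: 28, 35, 28, 35, 28, 28 days — a mix of 28 and 35. Every date is a Monday.
Each is the 3rd Monday of its month.
3rd Monday of February 2017: 2017-02-20.
3rd Monday of March 2017: 2017-03-20.
3rd Monday of April 2017: 2017-04-17.

2017-04-17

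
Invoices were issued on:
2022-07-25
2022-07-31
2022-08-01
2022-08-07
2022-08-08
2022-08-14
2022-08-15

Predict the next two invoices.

2022-08-21, 2022-08-22

The gap pattern 6, 1, 6, 1, 6, 1 repeats every 2 events.
These are the Mondays and Sundays of each week.
The following Sunday is 2022-08-21.
The following Monday is 2022-08-22.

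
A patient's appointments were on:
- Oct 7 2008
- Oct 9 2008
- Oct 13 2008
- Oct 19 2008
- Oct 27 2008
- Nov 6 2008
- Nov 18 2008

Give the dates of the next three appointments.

Dec 2 2008, Dec 18 2008, Jan 5 2009

The spacing grows by 2 each time: 2, 4, 6, 8, 10, 12 days.
Next gap: 14 days. Nov 18 2008 + 14 days = Dec 2 2008.
Next gap: 16 days. Dec 2 2008 + 16 days = Dec 18 2008.
Next gap: 18 days. Dec 18 2008 + 18 days = Jan 5 2009.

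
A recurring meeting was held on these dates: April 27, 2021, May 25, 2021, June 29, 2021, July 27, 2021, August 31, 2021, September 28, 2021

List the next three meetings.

October 26, 2021; November 30, 2021; December 28, 2021

Every date is a Tuesday; gaps 28, 35, 28, 35, 28 days.
Each is the last Tuesday of its month (at least one falls on the 29th or later, ruling out '4th Tuesday').
October 2021 ends with Tuesday October 26, 2021.
Last Tuesday of November 2021: November 30, 2021.
Last Tuesday of December 2021: December 28, 2021.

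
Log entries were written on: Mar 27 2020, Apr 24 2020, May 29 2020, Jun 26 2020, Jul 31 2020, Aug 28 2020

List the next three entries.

These are Fridays with 28, 35, 28, 35, 28-day gaps.
Each is the final Friday of its month — May 29 2020 is past the 28th, so '4th Friday' doesn't fit.
September 2020 ends with Friday Sep 25 2020.
October 2020 ends with Friday Oct 30 2020.
Last Friday of November 2020: Nov 27 2020.

Sep 25 2020, Oct 30 2020, Nov 27 2020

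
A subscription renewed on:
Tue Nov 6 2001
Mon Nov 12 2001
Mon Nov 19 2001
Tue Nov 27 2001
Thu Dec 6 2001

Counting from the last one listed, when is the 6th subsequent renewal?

Gaps: 6, 7, 8, 9 days — each gap is 1 larger than the previous one.
Next gap: 10 days. Thu Dec 6 2001 + 10 days = Sun Dec 16 2001.
Next gap: 11 days. Sun Dec 16 2001 + 11 days = Thu Dec 27 2001.
Next gap: 12 days. Thu Dec 27 2001 + 12 days = Tue Jan 8 2002.
Next gap: 13 days. Tue Jan 8 2002 + 13 days = Mon Jan 21 2002.
Next gap: 14 days. Mon Jan 21 2002 + 14 days = Mon Feb 4 2002.
Next gap: 15 days. Mon Feb 4 2002 + 15 days = Tue Feb 19 2002.

Tue Feb 19 2002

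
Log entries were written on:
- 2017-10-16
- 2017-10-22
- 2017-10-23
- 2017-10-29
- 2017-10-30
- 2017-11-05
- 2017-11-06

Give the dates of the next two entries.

2017-11-12, 2017-11-13

The gap pattern 6, 1, 6, 1, 6, 1 repeats every 2 events.
These are the Mondays and Sundays of each week.
The following Sunday is 2017-11-12.
Next Monday: 2017-11-13.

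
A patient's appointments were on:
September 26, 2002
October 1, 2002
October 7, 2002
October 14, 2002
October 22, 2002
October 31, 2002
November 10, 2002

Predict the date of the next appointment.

November 21, 2002

Gaps: 5, 6, 7, 8, 9, 10 days — each gap is 1 larger than the previous one.
Next gap: 11 days. November 10, 2002 + 11 days = November 21, 2002.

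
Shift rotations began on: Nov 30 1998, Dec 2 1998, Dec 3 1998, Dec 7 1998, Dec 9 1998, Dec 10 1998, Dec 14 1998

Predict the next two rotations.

Gaps: 2, 1, 4, 2, 1, 4 days — not constant, but cyclic with period 3.
The events fall on every Monday, Wednesday and Thursday.
Next Wednesday: Dec 16 1998.
The following Thursday is Dec 17 1998.

Dec 16 1998, Dec 17 1998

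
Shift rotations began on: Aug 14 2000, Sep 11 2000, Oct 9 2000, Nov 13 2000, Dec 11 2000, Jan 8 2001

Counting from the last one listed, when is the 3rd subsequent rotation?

Apr 9 2001

Gaps: 28, 28, 35, 28, 28 days — a mix of 28 and 35. Every date is a Monday.
Each is the 2nd Monday of its month.
February 2001 — 2nd Monday is Feb 12 2001.
March 2001 — 2nd Monday is Mar 12 2001.
April 2001 — 2nd Monday is Apr 9 2001.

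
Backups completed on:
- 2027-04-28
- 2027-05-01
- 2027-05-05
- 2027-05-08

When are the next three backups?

2027-05-12, 2027-05-15, 2027-05-19

Gaps: 3, 4, 3 days — not constant, but cyclic with period 2.
The events fall on every Wednesday and Saturday.
Next Wednesday: 2027-05-12.
Next Saturday: 2027-05-15.
The following Wednesday is 2027-05-19.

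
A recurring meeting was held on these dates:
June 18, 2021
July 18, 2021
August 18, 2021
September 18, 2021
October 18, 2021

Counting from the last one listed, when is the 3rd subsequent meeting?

January 18, 2022

The day-of-month is always 18 (30, 31, 31, 30 days between events).
So this recurs on the 18th of each month.
Next: November 2021 → November 18, 2021.
December 2021: December 18, 2021.
January 2022: January 18, 2022.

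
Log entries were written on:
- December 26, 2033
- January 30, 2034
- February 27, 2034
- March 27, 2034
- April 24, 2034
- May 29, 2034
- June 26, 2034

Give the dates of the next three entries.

Every date is a Monday; gaps 35, 28, 28, 28, 35, 28 days.
Each is the last Monday of its month (at least one falls on the 29th or later, ruling out '4th Monday').
July 2034 ends with Monday July 31, 2034.
Last Monday of August 2034: August 28, 2034.
Last Monday of September 2034: September 25, 2034.

July 31, 2034; August 28, 2034; September 25, 2034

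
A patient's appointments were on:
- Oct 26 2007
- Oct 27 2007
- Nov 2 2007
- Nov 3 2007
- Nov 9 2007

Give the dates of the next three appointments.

Nov 10 2007, Nov 16 2007, Nov 17 2007

The gap pattern 1, 6, 1, 6 repeats every 2 events.
These are the Fridays and Saturdays of each week.
The following Saturday is Nov 10 2007.
Next Friday: Nov 16 2007.
Next Saturday: Nov 17 2007.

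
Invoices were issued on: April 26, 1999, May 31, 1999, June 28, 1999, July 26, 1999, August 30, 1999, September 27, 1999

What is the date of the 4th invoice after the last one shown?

January 31, 2000

All Mondays; the gaps (35, 28, 28, 35, 28) vary with month length.
This is the last Monday of each month.
October 1999 ends with Monday October 25, 1999.
Last Monday of November 1999: November 29, 1999.
Last Monday of December 1999: December 27, 1999.
Last Monday of January 2000: January 31, 2000.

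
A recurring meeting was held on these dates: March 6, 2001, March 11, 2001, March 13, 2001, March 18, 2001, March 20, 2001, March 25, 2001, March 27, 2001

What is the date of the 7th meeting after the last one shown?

April 22, 2001

Gaps: 5, 2, 5, 2, 5, 2 days — not constant, but cyclic with period 2.
The events fall on every Tuesday and Sunday.
The following Sunday is April 1, 2001.
Next Tuesday: April 3, 2001.
Next Sunday: April 8, 2001.
Next Tuesday: April 10, 2001.
The following Sunday is April 15, 2001.
The following Tuesday is April 17, 2001.
The following Sunday is April 22, 2001.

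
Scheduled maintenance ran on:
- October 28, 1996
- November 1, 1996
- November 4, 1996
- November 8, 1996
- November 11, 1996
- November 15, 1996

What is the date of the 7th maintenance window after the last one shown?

December 9, 1996

Every event lands on a Monday or Friday (gaps cycle 4, 3, 4, 3, 4).
So the schedule is: every Monday and Friday.
The following Monday is November 18, 1996.
The following Friday is November 22, 1996.
The following Monday is November 25, 1996.
The following Friday is November 29, 1996.
Next Monday: December 2, 1996.
The following Friday is December 6, 1996.
The following Monday is December 9, 1996.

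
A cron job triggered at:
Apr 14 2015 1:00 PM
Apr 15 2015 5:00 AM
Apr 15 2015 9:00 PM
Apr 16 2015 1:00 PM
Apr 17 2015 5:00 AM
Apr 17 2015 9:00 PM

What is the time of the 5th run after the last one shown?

Gaps: 16, 16, 16, 16, 16 hours — each event is 16 hours after the previous one.
Apr 17 2015 9:00 PM + 16 h = Apr 18 2015 1:00 PM.
Apr 18 2015 1:00 PM + 16 h = Apr 19 2015 5:00 AM.
Apr 19 2015 5:00 AM + 16 h = Apr 19 2015 9:00 PM.
Apr 19 2015 9:00 PM + 16 h = Apr 20 2015 1:00 PM.
Apr 20 2015 1:00 PM + 16 h = Apr 21 2015 5:00 AM.

Apr 21 2015 5:00 AM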